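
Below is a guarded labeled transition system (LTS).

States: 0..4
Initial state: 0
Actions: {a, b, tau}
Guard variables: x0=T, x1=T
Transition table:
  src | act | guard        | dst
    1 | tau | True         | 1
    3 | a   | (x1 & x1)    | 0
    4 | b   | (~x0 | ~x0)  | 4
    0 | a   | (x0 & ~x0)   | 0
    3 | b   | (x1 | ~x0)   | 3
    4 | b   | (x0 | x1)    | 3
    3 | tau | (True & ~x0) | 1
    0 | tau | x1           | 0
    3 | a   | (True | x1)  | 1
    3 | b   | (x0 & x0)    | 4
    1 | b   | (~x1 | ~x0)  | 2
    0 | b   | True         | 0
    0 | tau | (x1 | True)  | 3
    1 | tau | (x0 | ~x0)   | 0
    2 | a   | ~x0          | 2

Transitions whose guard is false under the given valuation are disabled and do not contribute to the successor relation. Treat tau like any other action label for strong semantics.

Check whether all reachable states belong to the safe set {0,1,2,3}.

Inv-set: {0,1,2,3}
Reach set: {0,1,3,4}
  0: ok
  1: ok
  3: ok
  4: outside
counterexample path to 4: tau·b

Answer: INVARIANT VIOLATED at state 4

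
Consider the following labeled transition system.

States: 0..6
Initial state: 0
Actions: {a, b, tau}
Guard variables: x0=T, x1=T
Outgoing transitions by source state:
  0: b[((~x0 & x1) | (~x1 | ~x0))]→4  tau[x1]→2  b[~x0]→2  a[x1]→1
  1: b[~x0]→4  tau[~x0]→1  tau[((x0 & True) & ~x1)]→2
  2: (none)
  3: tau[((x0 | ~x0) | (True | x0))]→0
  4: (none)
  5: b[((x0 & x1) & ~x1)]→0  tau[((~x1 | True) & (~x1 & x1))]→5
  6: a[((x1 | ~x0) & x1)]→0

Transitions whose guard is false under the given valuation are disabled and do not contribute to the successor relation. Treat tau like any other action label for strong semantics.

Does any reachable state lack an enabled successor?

Reachable = {0,1,2}
  0: a→1  tau→2  [deg 2]
  1: ∅  [deadlock]
  2: ∅  [deadlock]
witness 1: a

Answer: DEADLOCK at state 1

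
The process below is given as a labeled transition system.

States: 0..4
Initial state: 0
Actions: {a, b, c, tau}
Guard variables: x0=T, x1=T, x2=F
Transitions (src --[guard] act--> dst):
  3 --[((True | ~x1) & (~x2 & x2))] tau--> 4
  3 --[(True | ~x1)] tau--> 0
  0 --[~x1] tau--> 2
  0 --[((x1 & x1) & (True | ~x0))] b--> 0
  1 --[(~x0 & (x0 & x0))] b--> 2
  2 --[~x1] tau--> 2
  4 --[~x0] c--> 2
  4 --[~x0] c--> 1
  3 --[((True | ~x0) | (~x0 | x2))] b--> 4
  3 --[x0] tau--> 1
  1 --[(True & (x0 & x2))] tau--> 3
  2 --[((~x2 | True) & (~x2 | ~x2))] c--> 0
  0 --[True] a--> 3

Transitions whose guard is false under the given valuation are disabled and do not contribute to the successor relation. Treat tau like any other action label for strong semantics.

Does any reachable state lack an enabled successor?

Answer: DEADLOCK at state 1

Working:
Reachable = {0,1,3,4}
  0: a→3  b→0  [2 out]
  1: ∅  [deadlock]
  3: b→4  tau→0  tau→1  [3 out]
  4: ∅  [deadlock]
trace reaching 1: a·tau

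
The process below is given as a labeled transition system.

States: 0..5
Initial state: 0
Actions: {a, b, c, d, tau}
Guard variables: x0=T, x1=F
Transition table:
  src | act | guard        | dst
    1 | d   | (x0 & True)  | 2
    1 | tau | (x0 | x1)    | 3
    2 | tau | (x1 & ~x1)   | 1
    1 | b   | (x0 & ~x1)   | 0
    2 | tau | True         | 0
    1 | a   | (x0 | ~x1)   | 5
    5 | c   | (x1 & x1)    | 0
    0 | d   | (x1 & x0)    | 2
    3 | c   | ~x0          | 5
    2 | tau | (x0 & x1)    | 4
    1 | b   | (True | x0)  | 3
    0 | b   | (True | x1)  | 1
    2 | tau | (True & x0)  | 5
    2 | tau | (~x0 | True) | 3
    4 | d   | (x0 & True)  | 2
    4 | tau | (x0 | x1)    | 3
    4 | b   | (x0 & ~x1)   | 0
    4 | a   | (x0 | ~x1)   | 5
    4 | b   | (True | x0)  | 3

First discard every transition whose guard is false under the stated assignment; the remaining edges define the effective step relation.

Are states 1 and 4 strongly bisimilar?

Answer: BISIMILAR

Trace:
Compute ~ classes (split until stable):
  P[0] = {{0,1,2,3,4,5}}
  P[1] = {{0},{1,4},{2},{3,5}}
Fixed point at round 2; 4 class(es).
class of 1: {1,4}; class of 4: {1,4}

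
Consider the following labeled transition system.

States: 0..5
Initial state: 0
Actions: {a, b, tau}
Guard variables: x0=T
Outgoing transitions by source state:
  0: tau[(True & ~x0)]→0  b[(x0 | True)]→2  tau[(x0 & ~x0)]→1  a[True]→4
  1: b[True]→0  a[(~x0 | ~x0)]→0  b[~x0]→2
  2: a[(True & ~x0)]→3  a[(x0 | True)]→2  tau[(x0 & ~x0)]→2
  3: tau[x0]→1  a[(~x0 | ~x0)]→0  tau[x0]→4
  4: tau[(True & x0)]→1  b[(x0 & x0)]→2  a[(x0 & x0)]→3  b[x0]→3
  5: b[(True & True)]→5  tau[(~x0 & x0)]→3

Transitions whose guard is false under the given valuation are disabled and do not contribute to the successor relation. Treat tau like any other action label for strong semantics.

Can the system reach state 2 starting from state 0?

Answer: REACHABLE

Analysis:
Guard filter leaves 11 enabled edge(s).
Layer 0: {0}
Layer 1: {2,4}  cumulative {0,2,4}
Layer 2: {1,3}  cumulative {0,1,2,3,4}
R = {0,1,2,3,4}
witness 2: b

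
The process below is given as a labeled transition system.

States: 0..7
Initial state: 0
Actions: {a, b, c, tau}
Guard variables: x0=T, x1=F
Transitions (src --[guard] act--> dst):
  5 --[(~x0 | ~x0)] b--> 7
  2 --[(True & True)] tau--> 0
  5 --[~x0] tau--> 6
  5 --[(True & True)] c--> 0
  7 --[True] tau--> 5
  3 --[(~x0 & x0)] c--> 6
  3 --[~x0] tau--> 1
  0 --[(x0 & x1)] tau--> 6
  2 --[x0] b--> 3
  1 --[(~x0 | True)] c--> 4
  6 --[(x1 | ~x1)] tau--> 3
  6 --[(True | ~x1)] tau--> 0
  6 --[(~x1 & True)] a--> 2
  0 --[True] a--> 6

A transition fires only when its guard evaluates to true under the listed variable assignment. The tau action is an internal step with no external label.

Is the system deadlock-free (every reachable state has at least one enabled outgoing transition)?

R = {0,2,3,6}
  0: a→6  [1 out]
  2: b→3  tau→0  [2 out]
  3: ∅  [STUCK]
  6: a→2  tau→0  tau→3  [3 out]
trace reaching 3: a·tau

Answer: DEADLOCK at state 3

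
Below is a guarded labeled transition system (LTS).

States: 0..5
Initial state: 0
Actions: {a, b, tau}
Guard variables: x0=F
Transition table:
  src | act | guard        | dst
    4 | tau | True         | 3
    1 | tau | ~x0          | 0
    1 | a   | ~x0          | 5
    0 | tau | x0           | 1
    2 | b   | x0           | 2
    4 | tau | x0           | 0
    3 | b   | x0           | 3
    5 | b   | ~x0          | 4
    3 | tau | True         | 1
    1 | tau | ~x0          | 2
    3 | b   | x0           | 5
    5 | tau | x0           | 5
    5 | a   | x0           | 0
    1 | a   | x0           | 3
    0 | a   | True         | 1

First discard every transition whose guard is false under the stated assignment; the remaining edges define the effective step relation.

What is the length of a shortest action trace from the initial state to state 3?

Answer: 4

Working:
Breadth-first toward 3:
  depth 0: {0}
  depth 1: {1}
  depth 2: {2,5}
  depth 3: {4}
  depth 4: {3}
3 enters at depth 4; path a·a·b·tau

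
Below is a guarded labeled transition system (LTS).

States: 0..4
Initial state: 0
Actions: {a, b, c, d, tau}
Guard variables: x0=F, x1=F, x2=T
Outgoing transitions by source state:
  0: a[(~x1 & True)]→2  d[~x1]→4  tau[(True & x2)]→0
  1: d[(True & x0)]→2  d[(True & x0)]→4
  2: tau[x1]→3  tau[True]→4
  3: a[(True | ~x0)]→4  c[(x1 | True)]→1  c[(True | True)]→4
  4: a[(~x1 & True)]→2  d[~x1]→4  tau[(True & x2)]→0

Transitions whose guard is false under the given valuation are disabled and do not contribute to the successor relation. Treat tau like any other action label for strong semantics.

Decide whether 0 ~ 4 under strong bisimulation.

Refine partition for ~:
  round 0: {{0,1,2,3,4}}
  round 1: {{0,4},{1},{2},{3}}
Fixed point at round 2; 4 class(es).
class of 0: {0,4}; class of 4: {0,4}

Answer: BISIMILAR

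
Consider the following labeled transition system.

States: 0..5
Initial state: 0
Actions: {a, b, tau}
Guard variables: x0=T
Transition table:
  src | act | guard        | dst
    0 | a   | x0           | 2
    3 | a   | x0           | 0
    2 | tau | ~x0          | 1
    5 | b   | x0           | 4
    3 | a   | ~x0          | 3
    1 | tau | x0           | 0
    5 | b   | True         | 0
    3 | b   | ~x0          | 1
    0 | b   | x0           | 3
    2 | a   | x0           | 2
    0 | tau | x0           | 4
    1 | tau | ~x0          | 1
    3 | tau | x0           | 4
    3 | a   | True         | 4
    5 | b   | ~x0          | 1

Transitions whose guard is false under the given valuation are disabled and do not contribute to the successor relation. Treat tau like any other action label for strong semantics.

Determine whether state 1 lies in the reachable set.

After dropping false guards: 10 live edges.
depth 0: {0}
depth 1: {2,3,4}  total {0,2,3,4}
Reach set: {0,2,3,4}

Answer: UNREACHABLE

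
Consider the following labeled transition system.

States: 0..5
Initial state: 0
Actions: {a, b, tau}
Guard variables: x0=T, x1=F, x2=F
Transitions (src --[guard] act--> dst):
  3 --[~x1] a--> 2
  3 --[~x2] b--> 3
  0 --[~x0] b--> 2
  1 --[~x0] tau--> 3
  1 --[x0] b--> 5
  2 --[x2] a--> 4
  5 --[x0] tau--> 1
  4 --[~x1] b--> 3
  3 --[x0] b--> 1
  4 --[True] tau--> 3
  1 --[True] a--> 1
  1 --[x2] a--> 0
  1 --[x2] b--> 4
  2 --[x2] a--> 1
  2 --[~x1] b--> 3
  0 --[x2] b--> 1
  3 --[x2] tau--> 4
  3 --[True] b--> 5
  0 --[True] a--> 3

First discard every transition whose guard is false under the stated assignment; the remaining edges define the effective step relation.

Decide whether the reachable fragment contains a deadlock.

Reach set: {0,1,2,3,5}
  0: a→3  [1 out]
  1: a→1  b→5  [2 out]
  2: b→3  [1 out]
  3: a→2  b→1  b→3  b→5  [4 out]
  5: tau→1  [1 out]

Answer: DEADLOCK-FREE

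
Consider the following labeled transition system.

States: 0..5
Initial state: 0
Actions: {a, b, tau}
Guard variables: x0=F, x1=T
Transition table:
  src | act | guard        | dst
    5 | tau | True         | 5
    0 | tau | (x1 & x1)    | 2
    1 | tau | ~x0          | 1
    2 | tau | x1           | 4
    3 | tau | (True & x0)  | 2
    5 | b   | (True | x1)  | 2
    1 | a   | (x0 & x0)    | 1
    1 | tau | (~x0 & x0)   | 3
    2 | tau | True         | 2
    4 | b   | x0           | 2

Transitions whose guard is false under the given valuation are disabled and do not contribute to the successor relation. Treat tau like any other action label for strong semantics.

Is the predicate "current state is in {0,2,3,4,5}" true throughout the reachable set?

Inv-set: {0,2,3,4,5}
Reach set: {0,2,4}
  0: ok
  2: ok
  4: ok

Answer: INVARIANT HOLDS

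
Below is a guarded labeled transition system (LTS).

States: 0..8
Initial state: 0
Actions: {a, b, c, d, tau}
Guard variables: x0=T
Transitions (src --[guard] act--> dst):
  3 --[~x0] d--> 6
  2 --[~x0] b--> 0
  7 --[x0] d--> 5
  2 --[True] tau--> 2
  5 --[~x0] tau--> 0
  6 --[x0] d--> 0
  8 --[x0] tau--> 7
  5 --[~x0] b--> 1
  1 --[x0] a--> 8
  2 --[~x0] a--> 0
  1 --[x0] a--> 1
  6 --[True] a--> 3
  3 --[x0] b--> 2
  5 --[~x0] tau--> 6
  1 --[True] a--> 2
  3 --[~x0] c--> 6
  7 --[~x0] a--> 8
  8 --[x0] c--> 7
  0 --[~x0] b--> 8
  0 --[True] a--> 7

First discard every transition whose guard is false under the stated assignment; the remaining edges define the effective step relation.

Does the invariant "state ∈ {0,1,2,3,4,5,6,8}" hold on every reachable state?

Safe = {0,1,2,3,4,5,6,8}
Reachable = {0,5,7}
  0: safe
  5: safe
  7: VIOLATES
reach 7 via a — violates

Answer: INVARIANT VIOLATED at state 7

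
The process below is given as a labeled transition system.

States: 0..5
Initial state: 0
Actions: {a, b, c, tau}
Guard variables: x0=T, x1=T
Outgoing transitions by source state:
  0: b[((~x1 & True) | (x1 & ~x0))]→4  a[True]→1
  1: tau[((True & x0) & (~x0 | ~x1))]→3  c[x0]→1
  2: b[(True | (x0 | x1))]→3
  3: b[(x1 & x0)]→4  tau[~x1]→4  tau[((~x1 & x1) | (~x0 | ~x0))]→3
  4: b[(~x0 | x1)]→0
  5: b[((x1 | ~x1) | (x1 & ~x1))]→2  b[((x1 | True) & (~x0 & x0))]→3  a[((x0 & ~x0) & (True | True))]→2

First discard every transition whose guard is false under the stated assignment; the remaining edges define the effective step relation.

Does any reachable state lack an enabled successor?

Reach set: {0,1}
  0: a→1  [1 exit(s)]
  1: c→1  [1 exit(s)]

Answer: DEADLOCK-FREE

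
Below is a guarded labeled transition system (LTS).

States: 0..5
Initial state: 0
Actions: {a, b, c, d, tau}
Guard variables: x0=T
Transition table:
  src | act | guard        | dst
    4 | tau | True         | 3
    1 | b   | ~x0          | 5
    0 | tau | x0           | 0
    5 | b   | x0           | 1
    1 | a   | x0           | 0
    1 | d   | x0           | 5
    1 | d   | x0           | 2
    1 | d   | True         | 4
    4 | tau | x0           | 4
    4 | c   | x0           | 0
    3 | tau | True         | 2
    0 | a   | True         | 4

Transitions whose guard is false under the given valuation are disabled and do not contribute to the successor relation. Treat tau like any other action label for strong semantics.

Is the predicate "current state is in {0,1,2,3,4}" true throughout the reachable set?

Answer: INVARIANT HOLDS

Analysis:
Allowed set {0,1,2,3,4}
Reachable = {0,2,3,4}
  0: ✓
  2: ✓
  3: ✓
  4: ✓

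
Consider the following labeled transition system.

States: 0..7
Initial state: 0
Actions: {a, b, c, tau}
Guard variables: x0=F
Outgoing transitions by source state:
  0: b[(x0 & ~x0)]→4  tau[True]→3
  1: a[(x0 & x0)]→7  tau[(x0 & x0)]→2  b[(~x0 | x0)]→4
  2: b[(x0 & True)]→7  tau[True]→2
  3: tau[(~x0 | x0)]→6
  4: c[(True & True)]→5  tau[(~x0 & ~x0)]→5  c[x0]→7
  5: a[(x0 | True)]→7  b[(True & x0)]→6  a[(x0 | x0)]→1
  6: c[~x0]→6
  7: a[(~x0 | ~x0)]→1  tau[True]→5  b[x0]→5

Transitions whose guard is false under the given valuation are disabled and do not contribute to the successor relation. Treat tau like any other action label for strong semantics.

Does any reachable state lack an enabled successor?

Reachable = {0,3,6}
  0: tau→3  [1 exit(s)]
  3: tau→6  [1 exit(s)]
  6: c→6  [1 exit(s)]

Answer: DEADLOCK-FREE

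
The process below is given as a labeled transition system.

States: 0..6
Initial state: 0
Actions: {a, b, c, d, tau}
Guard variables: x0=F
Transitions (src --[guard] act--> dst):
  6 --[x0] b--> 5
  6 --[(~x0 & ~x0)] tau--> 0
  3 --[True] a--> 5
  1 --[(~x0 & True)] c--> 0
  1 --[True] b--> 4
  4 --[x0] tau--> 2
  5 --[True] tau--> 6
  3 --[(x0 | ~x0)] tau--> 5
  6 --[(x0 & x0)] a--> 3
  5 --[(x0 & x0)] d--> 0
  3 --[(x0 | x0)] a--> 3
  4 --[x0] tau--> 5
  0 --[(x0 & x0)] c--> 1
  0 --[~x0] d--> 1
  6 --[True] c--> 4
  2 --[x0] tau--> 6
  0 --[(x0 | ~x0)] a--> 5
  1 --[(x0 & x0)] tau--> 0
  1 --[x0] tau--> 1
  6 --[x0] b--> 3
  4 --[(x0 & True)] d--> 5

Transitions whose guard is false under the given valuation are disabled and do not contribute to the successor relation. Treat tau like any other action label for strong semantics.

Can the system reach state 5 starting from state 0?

After dropping false guards: 9 live edges.
Layer 0: {0}
Layer 1: {1,5}  now seen {0,1,5}
Layer 2: {4,6}  now seen {0,1,4,5,6}
R = {0,1,4,5,6}
trace reaching 5: a

Answer: REACHABLE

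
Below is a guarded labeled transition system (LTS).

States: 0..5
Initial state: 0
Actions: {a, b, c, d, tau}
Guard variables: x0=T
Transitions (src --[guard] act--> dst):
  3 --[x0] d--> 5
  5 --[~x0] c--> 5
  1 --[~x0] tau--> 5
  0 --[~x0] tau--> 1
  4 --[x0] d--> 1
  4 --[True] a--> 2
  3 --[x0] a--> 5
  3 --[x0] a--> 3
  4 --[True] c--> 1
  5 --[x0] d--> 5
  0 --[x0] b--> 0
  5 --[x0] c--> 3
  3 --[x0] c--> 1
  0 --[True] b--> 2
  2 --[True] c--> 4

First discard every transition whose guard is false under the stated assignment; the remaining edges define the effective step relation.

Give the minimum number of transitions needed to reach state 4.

Answer: 2

Trace:
BFS to 4:
  depth 0: {0}
  depth 1: {2}
  depth 2: {4}
depth(4)=2, e.g. b·c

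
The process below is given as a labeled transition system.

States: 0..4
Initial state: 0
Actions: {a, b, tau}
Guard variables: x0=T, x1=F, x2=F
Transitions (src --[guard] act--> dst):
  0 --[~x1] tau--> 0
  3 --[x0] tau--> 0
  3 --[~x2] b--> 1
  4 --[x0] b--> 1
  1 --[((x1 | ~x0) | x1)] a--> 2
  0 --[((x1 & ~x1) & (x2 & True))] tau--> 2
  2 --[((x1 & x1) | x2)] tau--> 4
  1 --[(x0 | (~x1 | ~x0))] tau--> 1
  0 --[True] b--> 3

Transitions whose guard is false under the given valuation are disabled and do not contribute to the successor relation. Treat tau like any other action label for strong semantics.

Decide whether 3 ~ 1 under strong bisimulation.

Answer: NOT BISIMILAR

Working:
Bisimulation quotient by refinement:
  π0 = {{0,1,2,3,4}}
  π1 = {{0,3},{1},{2},{4}}
  π2 = {{0},{1},{2},{3},{4}}
stable after 3 split(s): 5 block(s)
[3]={3}  [1]={1}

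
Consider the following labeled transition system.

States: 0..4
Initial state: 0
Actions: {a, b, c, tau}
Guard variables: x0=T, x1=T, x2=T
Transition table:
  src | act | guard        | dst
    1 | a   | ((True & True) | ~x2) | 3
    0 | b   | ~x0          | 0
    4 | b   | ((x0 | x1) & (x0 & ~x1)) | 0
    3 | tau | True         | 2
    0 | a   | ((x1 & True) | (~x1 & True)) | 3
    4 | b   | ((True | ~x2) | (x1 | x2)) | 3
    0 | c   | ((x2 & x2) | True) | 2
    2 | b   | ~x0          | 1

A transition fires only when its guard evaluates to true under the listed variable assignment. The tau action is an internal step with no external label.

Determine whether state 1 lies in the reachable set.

After dropping false guards: 5 live edges.
depth 0: {0}
depth 1: {2,3}  now seen {0,2,3}
Reachable = {0,2,3}

Answer: UNREACHABLE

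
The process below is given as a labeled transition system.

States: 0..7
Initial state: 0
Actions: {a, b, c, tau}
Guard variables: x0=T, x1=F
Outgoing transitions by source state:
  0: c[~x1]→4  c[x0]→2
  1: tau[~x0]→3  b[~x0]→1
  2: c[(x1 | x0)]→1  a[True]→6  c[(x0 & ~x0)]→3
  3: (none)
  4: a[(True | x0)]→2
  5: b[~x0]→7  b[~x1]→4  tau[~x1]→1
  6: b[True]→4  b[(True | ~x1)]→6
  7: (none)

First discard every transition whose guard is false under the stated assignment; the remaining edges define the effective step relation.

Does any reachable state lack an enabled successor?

Answer: DEADLOCK at state 1

Working:
Reach set: {0,1,2,4,6}
  0: c→2  c→4  [2 out]
  1: ∅  [deadlock]
  2: a→6  c→1  [2 out]
  4: a→2  [1 out]
  6: b→4  b→6  [2 out]
witness 1: c·c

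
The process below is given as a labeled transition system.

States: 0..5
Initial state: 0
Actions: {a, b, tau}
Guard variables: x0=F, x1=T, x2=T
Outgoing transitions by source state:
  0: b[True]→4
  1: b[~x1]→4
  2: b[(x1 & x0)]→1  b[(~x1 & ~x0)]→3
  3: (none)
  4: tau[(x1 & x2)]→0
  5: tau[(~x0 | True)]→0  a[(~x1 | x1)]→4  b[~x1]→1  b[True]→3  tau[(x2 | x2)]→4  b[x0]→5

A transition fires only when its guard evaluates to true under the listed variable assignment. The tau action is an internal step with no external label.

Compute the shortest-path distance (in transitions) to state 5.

BFS to 5:
  L0 = {0}
  L1 = {4}
5 never appears.

Answer: UNREACHABLE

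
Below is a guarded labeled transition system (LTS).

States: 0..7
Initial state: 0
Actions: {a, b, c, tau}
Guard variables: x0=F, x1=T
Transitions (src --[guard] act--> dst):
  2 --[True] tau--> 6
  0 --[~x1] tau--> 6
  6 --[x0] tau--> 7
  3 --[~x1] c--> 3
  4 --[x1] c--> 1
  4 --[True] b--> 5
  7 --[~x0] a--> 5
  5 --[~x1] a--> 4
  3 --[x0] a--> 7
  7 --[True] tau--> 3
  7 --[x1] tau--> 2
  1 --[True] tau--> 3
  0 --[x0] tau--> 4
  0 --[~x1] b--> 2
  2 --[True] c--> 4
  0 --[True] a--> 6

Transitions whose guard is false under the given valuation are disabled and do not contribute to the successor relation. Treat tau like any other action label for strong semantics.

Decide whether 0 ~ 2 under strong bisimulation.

Compute ~ classes (split until stable):
  π0 = {{0,1,2,3,4,5,6,7}}
  π1 = {{0},{1},{2},{3,5,6},{4},{7}}
6 equivalence class(es) (converged in 2)
0∈{0}, 2∈{2}

Answer: NOT BISIMILAR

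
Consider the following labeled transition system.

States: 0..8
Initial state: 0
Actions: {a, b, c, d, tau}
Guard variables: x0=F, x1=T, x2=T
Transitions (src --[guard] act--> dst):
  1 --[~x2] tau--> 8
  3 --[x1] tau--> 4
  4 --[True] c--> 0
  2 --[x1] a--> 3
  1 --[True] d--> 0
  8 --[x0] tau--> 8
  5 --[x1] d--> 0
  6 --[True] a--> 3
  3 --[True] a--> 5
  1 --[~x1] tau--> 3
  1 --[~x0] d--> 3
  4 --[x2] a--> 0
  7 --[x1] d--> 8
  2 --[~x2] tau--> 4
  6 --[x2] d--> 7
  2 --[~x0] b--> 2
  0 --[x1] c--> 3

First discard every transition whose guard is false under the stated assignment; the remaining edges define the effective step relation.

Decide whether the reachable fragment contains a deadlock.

R = {0,3,4,5}
  0: c→3  [1 exit(s)]
  3: a→5  tau→4  [2 exit(s)]
  4: a→0  c→0  [2 exit(s)]
  5: d→0  [1 exit(s)]

Answer: DEADLOCK-FREE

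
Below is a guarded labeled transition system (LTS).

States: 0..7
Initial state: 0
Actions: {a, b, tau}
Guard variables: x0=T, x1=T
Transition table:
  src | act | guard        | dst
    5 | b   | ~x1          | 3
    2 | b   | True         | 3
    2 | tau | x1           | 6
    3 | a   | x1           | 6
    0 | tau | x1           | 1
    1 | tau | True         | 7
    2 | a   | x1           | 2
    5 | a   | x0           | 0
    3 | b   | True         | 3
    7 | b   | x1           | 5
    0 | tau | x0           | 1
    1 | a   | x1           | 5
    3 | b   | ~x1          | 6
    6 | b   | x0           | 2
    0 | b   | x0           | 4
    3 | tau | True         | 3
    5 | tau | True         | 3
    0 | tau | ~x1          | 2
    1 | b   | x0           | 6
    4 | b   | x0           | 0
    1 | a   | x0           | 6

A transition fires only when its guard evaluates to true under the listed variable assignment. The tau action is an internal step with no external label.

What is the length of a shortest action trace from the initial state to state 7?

BFS to 7:
  Layer 0: {0}
  Layer 1: {1,4}
  Layer 2: {5,6,7}
7 enters at depth 2; path tau·tau

Answer: 2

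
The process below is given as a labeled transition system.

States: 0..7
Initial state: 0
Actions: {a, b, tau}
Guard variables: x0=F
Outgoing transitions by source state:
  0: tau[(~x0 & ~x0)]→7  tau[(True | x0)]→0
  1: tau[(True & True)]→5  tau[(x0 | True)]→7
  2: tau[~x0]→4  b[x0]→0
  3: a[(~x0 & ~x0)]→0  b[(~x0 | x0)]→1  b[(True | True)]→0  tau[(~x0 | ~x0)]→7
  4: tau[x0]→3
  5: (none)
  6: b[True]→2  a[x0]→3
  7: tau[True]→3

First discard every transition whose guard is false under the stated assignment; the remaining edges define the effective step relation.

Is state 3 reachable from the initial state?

Answer: REACHABLE

Working:
11 transition(s) survive guard evaluation.
L0 = {0}
L1 = {7}  now seen {0,7}
L2 = {3}  now seen {0,3,7}
L3 = {1}  now seen {0,1,3,7}
L4 = {5}  now seen {0,1,3,5,7}
Reach set: {0,1,3,5,7}
trace reaching 3: tau·tau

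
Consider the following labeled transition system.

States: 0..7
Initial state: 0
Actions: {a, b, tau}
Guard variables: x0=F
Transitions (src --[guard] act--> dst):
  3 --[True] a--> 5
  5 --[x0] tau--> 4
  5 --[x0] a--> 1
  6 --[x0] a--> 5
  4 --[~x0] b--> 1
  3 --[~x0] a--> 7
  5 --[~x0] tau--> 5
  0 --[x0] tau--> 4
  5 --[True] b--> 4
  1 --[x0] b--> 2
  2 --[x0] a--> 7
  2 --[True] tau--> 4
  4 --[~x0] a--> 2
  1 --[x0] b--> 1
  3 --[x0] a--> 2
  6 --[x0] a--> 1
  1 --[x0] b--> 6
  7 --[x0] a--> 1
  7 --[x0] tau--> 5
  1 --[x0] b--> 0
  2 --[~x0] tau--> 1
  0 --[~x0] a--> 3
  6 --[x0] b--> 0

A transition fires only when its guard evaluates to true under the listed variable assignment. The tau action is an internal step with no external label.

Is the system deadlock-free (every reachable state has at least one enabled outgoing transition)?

R = {0,1,2,3,4,5,7}
  0: a→3  [1 out]
  1: ∅  [deadlock]
  2: tau→1  tau→4  [2 out]
  3: a→5  a→7  [2 out]
  4: a→2  b→1  [2 out]
  5: b→4  tau→5  [2 out]
  7: ∅  [deadlock]
trace reaching 1: a·a·b·b

Answer: DEADLOCK at state 1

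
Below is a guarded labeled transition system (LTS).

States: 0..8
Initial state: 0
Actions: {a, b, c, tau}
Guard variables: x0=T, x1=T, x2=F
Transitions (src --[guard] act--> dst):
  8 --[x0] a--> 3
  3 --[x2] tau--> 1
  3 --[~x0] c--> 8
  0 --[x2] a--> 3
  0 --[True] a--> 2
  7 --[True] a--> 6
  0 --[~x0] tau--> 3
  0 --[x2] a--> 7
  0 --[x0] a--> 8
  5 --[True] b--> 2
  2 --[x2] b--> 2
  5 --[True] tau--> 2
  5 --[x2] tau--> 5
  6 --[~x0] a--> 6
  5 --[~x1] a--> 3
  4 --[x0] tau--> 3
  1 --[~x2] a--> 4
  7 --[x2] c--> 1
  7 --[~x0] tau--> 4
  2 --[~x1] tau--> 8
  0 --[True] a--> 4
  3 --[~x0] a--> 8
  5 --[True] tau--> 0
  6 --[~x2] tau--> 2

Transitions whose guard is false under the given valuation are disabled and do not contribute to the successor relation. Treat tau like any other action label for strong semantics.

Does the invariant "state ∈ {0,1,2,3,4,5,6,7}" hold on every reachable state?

Answer: INVARIANT VIOLATED at state 8

Trace:
Inv-set: {0,1,2,3,4,5,6,7}
R = {0,2,3,4,8}
  0: ✓
  2: ✓
  3: ✓
  4: ✓
  8: ✗ unsafe
witness against invariant: a → 8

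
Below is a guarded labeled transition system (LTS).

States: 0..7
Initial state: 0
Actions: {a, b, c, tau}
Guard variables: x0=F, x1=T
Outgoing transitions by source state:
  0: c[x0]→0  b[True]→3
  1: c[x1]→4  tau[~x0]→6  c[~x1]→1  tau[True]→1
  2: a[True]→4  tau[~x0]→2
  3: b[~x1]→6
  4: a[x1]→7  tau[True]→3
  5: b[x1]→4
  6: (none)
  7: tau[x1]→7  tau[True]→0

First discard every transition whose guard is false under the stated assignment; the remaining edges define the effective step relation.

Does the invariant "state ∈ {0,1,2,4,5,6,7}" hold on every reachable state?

Inv-set: {0,1,2,4,5,6,7}
Reach set: {0,3}
  0: ✓
  3: ✗ unsafe
counterexample path to 3: b

Answer: INVARIANT VIOLATED at state 3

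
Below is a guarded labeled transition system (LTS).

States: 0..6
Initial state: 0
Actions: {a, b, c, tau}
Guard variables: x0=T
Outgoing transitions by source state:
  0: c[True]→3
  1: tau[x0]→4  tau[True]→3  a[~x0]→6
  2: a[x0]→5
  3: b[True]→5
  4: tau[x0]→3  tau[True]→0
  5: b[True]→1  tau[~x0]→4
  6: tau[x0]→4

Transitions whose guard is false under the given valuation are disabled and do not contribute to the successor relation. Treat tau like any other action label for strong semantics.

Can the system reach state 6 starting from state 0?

9 transition(s) survive guard evaluation.
depth 0: {0}
depth 1: {3}  now seen {0,3}
depth 2: {5}  now seen {0,3,5}
depth 3: {1}  now seen {0,1,3,5}
depth 4: {4}  now seen {0,1,3,4,5}
Reachable = {0,1,3,4,5}

Answer: UNREACHABLE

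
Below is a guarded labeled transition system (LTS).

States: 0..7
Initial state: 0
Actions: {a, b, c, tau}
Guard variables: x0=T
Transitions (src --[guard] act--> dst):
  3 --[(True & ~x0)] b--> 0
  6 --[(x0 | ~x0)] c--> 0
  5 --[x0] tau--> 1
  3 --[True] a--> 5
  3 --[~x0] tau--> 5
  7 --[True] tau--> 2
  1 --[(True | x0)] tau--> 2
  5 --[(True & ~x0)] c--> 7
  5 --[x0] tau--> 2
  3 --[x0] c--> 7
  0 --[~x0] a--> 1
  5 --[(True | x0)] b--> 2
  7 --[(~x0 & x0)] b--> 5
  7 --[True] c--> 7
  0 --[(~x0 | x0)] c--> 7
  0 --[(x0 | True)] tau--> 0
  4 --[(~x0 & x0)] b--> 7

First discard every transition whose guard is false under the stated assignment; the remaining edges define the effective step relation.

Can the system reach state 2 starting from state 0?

Answer: REACHABLE

Analysis:
Guard filter leaves 11 enabled edge(s).
Layer 0: {0}
Layer 1: {7}  total {0,7}
Layer 2: {2}  total {0,2,7}
Reachable = {0,2,7}
trace reaching 2: c·tau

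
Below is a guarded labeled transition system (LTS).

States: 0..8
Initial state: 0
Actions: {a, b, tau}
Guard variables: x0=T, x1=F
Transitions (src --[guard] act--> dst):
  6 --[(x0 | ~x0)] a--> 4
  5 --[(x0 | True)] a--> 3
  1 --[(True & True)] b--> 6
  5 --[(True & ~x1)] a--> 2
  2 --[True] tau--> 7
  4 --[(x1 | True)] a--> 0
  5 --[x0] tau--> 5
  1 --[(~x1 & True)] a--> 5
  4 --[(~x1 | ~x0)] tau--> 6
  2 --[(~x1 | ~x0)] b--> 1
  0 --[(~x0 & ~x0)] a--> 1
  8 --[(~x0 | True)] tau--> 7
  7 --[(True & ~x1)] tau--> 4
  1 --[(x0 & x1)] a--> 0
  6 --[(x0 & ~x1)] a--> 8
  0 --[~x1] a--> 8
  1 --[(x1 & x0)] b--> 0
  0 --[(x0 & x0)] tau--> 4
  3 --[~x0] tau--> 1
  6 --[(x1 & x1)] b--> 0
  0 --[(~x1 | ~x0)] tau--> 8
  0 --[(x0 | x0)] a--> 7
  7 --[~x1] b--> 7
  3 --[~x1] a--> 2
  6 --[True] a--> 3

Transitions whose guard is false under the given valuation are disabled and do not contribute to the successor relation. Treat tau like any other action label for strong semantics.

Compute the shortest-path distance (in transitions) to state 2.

Breadth-first toward 2:
  Layer 0: {0}
  Layer 1: {4,7,8}
  Layer 2: {6}
  Layer 3: {3}
  Layer 4: {2}
depth(2)=4, e.g. tau·tau·a·a

Answer: 4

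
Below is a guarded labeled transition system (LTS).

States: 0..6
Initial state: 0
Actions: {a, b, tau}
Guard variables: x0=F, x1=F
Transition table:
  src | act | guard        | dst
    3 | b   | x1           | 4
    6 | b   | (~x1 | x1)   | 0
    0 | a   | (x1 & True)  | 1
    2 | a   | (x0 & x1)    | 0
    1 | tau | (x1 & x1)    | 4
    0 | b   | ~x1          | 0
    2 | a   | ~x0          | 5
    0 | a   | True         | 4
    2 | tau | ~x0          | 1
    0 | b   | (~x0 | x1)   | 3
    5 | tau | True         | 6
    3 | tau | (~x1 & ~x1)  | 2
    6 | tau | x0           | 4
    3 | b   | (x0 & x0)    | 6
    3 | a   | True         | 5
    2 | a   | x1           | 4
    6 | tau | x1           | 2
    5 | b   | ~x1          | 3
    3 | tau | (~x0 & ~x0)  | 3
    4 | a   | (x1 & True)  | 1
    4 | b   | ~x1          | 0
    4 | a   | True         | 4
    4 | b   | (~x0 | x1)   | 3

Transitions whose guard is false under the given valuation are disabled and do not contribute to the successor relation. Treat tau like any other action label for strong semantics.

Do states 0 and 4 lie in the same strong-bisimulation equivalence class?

Bisimulation quotient by refinement:
  round 0: {{0,1,2,3,4,5,6}}
  round 1: {{0,4},{1},{2,3},{5},{6}}
  round 2: {{0,4},{1},{2},{3},{5},{6}}
6 equivalence class(es) (converged in 3)
[0]={0,4}  [4]={0,4}

Answer: BISIMILAR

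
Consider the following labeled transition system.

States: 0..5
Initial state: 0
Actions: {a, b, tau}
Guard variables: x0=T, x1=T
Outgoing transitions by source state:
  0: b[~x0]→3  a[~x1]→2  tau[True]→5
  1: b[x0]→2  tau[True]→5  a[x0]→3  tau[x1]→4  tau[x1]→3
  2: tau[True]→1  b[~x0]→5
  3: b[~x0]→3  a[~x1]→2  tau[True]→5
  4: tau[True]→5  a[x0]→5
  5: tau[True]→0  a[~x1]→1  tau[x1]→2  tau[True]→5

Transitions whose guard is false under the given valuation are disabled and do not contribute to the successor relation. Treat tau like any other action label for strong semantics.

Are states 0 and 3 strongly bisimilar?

Refine partition for ~:
  round 0: {{0,1,2,3,4,5}}
  round 1: {{0,2,3,5},{1},{4}}
  round 2: {{0,3,5},{1},{2},{4}}
  round 3: {{0,3},{1},{2},{4},{5}}
stable after 4 split(s): 5 block(s)
class of 0: {0,3}; class of 3: {0,3}

Answer: BISIMILAR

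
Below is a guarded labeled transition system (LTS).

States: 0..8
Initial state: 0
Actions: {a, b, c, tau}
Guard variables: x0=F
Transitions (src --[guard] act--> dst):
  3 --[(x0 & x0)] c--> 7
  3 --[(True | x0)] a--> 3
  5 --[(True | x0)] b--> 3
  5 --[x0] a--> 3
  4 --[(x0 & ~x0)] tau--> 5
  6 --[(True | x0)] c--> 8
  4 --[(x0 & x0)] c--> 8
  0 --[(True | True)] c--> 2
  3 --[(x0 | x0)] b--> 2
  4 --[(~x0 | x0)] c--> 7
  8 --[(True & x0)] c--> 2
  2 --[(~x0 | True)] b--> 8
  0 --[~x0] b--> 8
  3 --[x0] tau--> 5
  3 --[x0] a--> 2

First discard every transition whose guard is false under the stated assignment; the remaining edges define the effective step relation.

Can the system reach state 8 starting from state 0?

Guard filter leaves 7 enabled edge(s).
depth 0: {0}
depth 1: {2,8}  cumulative {0,2,8}
Reachable = {0,2,8}
witness 8: b

Answer: REACHABLE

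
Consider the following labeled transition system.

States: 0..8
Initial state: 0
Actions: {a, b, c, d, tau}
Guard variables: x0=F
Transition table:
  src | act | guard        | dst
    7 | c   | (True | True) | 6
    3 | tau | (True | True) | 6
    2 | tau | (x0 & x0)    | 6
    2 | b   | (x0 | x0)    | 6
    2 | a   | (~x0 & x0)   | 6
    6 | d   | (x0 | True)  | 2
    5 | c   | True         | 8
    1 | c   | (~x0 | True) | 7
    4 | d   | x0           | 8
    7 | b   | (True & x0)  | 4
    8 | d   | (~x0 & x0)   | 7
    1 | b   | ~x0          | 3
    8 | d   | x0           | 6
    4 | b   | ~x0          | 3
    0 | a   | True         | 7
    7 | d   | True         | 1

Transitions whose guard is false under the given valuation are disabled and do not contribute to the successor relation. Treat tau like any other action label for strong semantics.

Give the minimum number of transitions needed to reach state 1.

Answer: 2

Working:
BFS to 1:
  L0 = {0}
  L1 = {7}
  L2 = {1,6}
depth(1)=2, e.g. a·d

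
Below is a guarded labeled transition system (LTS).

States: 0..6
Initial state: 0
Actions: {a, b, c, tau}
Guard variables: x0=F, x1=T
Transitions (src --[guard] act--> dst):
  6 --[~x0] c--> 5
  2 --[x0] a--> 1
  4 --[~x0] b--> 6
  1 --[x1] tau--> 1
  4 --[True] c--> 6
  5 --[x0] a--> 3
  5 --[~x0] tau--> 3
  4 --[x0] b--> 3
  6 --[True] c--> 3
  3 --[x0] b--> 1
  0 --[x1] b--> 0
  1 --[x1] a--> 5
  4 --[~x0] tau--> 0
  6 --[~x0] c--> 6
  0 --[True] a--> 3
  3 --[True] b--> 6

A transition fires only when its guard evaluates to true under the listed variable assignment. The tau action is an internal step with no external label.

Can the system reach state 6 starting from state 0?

Answer: REACHABLE

Analysis:
Guard filter leaves 12 enabled edge(s).
Layer 0: {0}
Layer 1: {3}  now seen {0,3}
Layer 2: {6}  now seen {0,3,6}
Layer 3: {5}  now seen {0,3,5,6}
Reach set: {0,3,5,6}
Path to 6: a·b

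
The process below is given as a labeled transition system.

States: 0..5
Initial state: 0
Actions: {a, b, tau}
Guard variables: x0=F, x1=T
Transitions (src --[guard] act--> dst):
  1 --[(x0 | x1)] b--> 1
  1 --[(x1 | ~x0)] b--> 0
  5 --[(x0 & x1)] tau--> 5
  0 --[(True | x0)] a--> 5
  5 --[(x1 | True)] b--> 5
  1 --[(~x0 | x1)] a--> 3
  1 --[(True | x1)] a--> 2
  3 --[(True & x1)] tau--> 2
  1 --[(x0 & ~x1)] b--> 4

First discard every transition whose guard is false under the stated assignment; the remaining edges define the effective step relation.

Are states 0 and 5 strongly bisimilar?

Refine partition for ~:
  P[0] = {{0,1,2,3,4,5}}
  P[1] = {{0},{1},{2,4},{3},{5}}
5 equivalence class(es) (converged in 2)
class of 0: {0}; class of 5: {5}

Answer: NOT BISIMILAR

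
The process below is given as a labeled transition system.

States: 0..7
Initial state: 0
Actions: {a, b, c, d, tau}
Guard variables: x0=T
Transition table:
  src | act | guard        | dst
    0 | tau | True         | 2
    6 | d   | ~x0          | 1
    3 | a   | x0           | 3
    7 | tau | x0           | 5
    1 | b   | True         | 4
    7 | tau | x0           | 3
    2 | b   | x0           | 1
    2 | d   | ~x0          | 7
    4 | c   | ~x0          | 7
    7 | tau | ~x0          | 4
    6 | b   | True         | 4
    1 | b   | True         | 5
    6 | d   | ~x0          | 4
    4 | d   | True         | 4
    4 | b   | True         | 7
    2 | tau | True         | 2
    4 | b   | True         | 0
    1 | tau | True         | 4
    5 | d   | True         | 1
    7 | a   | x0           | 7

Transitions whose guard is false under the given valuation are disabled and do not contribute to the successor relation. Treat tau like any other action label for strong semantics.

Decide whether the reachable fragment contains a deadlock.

Reach set: {0,1,2,3,4,5,7}
  0: tau→2  [deg 1]
  1: b→4  b→5  tau→4  [deg 3]
  2: b→1  tau→2  [deg 2]
  3: a→3  [deg 1]
  4: b→0  b→7  d→4  [deg 3]
  5: d→1  [deg 1]
  7: a→7  tau→3  tau→5  [deg 3]

Answer: DEADLOCK-FREE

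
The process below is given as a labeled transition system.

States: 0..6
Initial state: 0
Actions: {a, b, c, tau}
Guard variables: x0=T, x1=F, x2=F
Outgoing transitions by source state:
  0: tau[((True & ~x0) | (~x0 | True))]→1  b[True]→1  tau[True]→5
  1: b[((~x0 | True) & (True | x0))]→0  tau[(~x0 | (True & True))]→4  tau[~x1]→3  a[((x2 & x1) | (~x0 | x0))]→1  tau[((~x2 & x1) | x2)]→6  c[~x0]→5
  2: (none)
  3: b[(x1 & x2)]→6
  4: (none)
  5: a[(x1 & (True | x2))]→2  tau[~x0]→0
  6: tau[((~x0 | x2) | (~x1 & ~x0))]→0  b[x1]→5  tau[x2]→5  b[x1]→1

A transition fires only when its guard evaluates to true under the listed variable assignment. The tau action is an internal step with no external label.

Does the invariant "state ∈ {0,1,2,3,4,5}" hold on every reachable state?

Answer: INVARIANT HOLDS

Trace:
Allowed set {0,1,2,3,4,5}
Reach set: {0,1,3,4,5}
  0: ✓
  1: ✓
  3: ✓
  4: ✓
  5: ✓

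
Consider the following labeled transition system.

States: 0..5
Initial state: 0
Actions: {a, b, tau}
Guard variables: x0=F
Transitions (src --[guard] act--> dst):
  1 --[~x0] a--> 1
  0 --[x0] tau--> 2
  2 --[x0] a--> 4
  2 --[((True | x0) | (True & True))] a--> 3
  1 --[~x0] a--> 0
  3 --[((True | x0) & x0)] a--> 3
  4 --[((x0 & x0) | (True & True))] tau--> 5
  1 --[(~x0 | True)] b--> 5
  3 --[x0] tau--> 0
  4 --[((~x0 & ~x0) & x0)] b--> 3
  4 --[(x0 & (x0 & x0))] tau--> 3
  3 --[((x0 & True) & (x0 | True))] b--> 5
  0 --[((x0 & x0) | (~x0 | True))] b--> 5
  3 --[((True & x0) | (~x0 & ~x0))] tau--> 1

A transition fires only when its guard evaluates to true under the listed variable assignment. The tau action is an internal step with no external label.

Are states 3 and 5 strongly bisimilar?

Answer: NOT BISIMILAR

Working:
Compute ~ classes (split until stable):
  P[0] = {{0,1,2,3,4,5}}
  P[1] = {{0},{1},{2},{3,4},{5}}
  P[2] = {{0},{1},{2},{3},{4},{5}}
6 equivalence class(es) (converged in 3)
3∈{3}, 5∈{5}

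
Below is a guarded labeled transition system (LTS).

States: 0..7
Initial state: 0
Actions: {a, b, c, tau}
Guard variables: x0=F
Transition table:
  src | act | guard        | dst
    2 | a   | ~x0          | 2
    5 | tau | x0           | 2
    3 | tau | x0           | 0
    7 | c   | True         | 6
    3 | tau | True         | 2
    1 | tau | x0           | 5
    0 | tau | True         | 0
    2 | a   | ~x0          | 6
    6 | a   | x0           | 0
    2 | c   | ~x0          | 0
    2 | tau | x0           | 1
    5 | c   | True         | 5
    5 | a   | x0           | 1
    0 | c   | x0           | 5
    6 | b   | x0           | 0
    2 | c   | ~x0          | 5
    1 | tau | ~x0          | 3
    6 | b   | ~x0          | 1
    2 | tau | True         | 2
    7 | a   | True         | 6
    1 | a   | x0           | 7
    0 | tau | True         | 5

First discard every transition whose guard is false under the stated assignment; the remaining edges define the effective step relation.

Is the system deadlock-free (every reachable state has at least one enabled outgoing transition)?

Reach set: {0,5}
  0: tau→0  tau→5  [2 out]
  5: c→5  [1 out]

Answer: DEADLOCK-FREE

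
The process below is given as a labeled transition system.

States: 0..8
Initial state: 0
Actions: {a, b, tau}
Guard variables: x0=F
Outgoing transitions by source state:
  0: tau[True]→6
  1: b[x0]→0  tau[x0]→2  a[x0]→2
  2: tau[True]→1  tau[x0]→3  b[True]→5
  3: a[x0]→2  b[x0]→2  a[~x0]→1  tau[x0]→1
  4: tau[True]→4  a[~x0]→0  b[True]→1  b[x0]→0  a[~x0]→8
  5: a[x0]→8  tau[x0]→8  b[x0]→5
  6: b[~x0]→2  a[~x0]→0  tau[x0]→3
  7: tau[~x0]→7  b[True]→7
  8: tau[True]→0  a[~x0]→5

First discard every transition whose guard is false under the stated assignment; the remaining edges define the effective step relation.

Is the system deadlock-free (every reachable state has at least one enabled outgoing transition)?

R = {0,1,2,5,6}
  0: tau→6  [1 exit(s)]
  1: ∅  [deadlock]
  2: b→5  tau→1  [2 exit(s)]
  5: ∅  [deadlock]
  6: a→0  b→2  [2 exit(s)]
Path to 1: tau·b·tau

Answer: DEADLOCK at state 1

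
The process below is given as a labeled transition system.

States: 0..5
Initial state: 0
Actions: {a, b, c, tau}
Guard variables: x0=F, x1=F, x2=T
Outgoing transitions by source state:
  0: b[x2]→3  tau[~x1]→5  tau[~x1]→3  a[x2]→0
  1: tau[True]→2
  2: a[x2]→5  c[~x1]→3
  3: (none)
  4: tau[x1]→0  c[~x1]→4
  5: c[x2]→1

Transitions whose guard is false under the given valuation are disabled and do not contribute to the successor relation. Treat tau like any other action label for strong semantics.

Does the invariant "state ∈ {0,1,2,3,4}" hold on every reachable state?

Answer: INVARIANT VIOLATED at state 5

Analysis:
Inv-set: {0,1,2,3,4}
Reach set: {0,1,2,3,5}
  0: safe
  1: safe
  2: safe
  3: safe
  5: VIOLATES
reach 5 via tau — violates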